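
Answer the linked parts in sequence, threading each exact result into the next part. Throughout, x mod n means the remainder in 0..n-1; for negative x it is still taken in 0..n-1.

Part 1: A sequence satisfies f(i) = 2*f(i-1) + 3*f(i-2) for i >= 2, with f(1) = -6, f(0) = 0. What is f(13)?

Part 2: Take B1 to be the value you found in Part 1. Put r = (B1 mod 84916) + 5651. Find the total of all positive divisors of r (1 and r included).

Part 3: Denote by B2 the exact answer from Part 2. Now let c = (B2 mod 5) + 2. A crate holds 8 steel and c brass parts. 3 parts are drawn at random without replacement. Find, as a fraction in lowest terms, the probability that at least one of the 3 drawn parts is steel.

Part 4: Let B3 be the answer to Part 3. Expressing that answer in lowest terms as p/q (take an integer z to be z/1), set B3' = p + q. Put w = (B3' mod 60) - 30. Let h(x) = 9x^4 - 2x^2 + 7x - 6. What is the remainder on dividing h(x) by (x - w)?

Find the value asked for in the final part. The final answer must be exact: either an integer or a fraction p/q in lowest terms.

Part 1: f(2) = 2*(-6) + 3*(0) = -12; iterating: f(2)=-12, f(3)=-42, f(4)=-120, f(5)=-366, f(6)=-1092, f(7)=-3282, f(8)=-9840, f(9)=-29526, f(10)=-88572, f(11)=-265722, f(12)=-797160, f(13)=-2391486; answer -2391486
Part 2: B1 = -2391486; r = 76729; 76729 = 277^2; sigma = (1 + 277 + 76729) = 77007; answer 77007
Part 3: B2 = 77007; c = 4; total draws C(12,3) = 220; complement C(4,3) = 4; favorable 220 - 4 = 216; P = 54/55; answer 54/55
Part 4: B3 = 54/55; threaded value p + q = 109; w = 19; remainder = value at the root: 9*(19)^4 - 2*(19)^2 + 7*(19)^1 - 6 = (1172889) + (-722) + (133) + (-6) = 1172294; answer 1172294

1172294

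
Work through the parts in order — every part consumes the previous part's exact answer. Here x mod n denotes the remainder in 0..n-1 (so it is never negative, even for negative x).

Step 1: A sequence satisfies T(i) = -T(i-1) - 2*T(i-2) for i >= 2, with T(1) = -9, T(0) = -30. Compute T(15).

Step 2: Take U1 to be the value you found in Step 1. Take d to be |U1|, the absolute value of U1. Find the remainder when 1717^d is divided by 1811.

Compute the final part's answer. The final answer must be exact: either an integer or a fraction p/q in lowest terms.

Step 1: T(2) = -1*(-9) - 2*(-30) = 69; iterating: T(2)=69, T(3)=-51, T(4)=-87, T(5)=189, T(6)=-15, T(7)=-363, T(8)=393, T(9)=333, T(10)=-1119, T(11)=453, T(12)=1785, T(13)=-2691, T(14)=-879, T(15)=6261; answer 6261
Step 2: U1 = 6261; d = 6261; squarings mod 1811: 1717^1=1717, 1717^2=1592, 1717^4=875, 1717^8=1383, 1717^16=273, 1717^32=278, 1717^64=1222, 1717^128=1020, 1717^256=886, 1717^512=833, 1717^1024=276, 1717^2048=114, 1717^4096=319; 1717^6261 = 1717^1 * 1717^4 * 1717^16 * 1717^32 * 1717^64 * 1717^2048 * 1717^4096 = 184 (mod 1811); answer 184

184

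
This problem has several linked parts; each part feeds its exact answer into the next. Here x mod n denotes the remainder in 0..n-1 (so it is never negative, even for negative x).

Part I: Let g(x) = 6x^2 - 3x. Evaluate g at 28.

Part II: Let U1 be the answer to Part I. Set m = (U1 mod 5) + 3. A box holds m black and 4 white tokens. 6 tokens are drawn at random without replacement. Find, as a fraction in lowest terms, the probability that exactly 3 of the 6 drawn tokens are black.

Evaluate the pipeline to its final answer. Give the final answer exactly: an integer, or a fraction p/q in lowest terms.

4/7

Part I: 6*(28)^2 - 3*(28)^1 = (4704) + (-84) = 4620; answer 4620
Part II: U1 = 4620; m = 3; total draws C(7,6) = 7; favorable C(3,3)*C(4,3) = 4; P = 4/7; answer 4/7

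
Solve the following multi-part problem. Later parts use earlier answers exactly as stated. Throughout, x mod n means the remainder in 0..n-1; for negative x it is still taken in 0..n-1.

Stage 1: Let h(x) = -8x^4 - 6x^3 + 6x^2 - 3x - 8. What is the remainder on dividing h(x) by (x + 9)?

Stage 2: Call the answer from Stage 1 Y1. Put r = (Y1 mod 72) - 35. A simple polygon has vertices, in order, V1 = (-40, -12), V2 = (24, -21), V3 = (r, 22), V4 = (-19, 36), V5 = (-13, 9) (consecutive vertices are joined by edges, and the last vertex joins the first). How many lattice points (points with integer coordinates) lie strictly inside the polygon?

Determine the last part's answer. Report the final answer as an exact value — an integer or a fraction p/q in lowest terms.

Stage 1: remainder = value at the root: -8*(-9)^4 - 6*(-9)^3 + 6*(-9)^2 - 3*(-9)^1 - 8 = (-52488) + (4374) + (486) + (27) + (-8) = -47609; answer -47609
Stage 2: Y1 = -47609; r = 20; cross terms: (-40*-21 - 24*-12)=1128, (24*22 - 20*-21)=948, (20*36 - -19*22)=1138, (-19*9 - -13*36)=297, (-13*-12 - -40*9)=516; twice the area = |4027| = 4027; area = 4027/2; boundary points = 1 + 1 + 1 + 3 + 3 = 9; strictly interior points = area - boundary/2 + 1 = 2010; answer 2010

2010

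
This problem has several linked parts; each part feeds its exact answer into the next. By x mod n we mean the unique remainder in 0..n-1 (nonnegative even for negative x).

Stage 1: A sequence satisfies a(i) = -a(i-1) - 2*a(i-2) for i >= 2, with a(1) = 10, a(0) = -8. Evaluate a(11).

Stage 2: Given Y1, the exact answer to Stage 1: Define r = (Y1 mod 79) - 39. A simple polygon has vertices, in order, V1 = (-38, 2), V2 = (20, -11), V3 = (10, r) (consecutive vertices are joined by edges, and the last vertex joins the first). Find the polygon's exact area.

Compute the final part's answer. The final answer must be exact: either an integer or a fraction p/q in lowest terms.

Stage 1: a(2) = -1*(10) - 2*(-8) = 6; iterating: a(2)=6, a(3)=-26, a(4)=14, a(5)=38, a(6)=-66, a(7)=-10, a(8)=142, a(9)=-122, a(10)=-162, a(11)=406; answer 406
Stage 2: Y1 = 406; r = -28; cross terms: (-38*-11 - 20*2)=378, (20*-28 - 10*-11)=-450, (10*2 - -38*-28)=-1044; twice the area = |-1116| = 1116; area = 558; answer 558

558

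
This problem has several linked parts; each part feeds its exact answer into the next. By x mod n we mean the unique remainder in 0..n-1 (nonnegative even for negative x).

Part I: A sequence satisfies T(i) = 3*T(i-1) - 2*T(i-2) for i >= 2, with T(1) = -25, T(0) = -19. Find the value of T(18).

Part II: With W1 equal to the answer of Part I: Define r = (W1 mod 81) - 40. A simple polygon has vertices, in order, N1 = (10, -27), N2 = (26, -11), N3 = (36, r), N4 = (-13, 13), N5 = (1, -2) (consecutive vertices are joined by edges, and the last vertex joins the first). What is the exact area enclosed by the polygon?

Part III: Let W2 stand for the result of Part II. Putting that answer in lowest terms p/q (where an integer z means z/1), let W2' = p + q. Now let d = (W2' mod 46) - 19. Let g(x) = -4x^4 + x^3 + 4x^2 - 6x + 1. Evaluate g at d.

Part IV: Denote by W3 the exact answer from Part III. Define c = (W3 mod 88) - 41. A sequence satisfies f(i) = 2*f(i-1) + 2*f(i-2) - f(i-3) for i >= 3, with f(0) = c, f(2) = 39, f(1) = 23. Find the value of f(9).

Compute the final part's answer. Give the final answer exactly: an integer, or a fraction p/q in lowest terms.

Part I: T(2) = 3*(-25) - 2*(-19) = -37; iterating: T(2)=-37, T(3)=-61, T(4)=-109, T(5)=-205, T(6)=-397, T(7)=-781, T(8)=-1549, T(9)=-3085, T(10)=-6157, T(11)=-12301, T(12)=-24589, T(13)=-49165, T(14)=-98317, T(15)=-196621, T(16)=-393229, T(17)=-786445, T(18)=-1572877; answer -1572877
Part II: W1 = -1572877; r = 22; cross terms: (10*-11 - 26*-27)=592, (26*22 - 36*-11)=968, (36*13 - -13*22)=754, (-13*-2 - 1*13)=13, (1*-27 - 10*-2)=-7; twice the area = |2320| = 2320; area = 1160; answer 1160
Part III: W2 = 1160; threaded value p + q = 1161; d = -8; -4*(-8)^4 + 1*(-8)^3 + 4*(-8)^2 - 6*(-8)^1 + 1 = (-16384) + (-512) + (256) + (48) + (1) = -16591; answer -16591
Part IV: W3 = -16591; c = 0; f(3) = 2*(39) + 2*(23) - 1*(0) = 124; iterating: f(3)=124, f(4)=303, f(5)=815, f(6)=2112, f(7)=5551, f(8)=14511, f(9)=38012; answer 38012

38012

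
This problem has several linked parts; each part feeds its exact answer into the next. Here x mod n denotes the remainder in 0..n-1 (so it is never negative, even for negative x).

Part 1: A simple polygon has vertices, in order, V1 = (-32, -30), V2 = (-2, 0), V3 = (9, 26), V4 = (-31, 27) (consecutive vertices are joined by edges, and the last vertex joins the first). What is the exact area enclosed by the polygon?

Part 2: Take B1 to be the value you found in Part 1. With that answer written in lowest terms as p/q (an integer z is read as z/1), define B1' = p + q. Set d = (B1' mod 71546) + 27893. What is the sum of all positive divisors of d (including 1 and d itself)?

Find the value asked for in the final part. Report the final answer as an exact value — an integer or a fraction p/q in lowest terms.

45942

Part 1: cross terms: (-32*0 - -2*-30)=-60, (-2*26 - 9*0)=-52, (9*27 - -31*26)=1049, (-31*-30 - -32*27)=1794; twice the area = |2731| = 2731; area = 2731/2; answer 2731/2
Part 2: B1 = 2731/2; threaded value p + q = 2733; d = 30626; 30626 = 2 * 15313; sigma = (1 + 2) * (1 + 15313) = 3 * 15314 = 45942; answer 45942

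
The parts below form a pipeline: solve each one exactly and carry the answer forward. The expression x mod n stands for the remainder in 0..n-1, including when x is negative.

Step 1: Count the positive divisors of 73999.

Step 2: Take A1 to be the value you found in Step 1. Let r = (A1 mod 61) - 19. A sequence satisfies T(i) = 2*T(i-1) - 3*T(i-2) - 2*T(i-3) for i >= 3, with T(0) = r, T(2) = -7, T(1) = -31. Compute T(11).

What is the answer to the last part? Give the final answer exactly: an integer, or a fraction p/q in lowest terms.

Step 1: 73999 is prime, so its only divisors are 1 and 73999; count = 2; answer 2
Step 2: A1 = 2; r = -17; T(3) = 2*(-7) - 3*(-31) - 2*(-17) = 113; iterating: T(3)=113, T(4)=309, T(5)=293, T(6)=-567, T(7)=-2631, T(8)=-4147, T(9)=733, T(10)=19169, T(11)=44433; answer 44433

44433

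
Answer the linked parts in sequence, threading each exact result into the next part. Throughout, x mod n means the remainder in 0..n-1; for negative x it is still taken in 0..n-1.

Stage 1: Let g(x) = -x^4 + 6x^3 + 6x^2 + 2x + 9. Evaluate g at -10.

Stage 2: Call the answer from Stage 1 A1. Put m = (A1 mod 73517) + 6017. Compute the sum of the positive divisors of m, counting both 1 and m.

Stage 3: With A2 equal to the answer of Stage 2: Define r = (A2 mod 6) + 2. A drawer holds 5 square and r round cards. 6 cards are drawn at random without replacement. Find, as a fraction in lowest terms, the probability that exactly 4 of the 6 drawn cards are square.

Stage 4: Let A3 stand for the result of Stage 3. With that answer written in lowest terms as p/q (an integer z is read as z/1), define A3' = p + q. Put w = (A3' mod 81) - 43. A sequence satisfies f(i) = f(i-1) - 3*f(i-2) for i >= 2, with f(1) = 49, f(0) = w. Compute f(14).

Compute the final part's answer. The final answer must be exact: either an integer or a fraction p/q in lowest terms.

-95999

Stage 1: -1*(-10)^4 + 6*(-10)^3 + 6*(-10)^2 + 2*(-10)^1 + 9 = (-10000) + (-6000) + (600) + (-20) + (9) = -15411; answer -15411
Stage 2: A1 = -15411; m = 64123; 64123 is prime, so its only divisors are 1 and 64123; sigma = 1 + 64123 = 64124; answer 64124
Stage 3: A2 = 64124; r = 4; total draws C(9,6) = 84; favorable C(5,4)*C(4,2) = 30; P = 5/14; answer 5/14
Stage 4: A3 = 5/14; threaded value p + q = 19; w = -24; f(2) = 1*(49) - 3*(-24) = 121; iterating: f(2)=121, f(3)=-26, f(4)=-389, f(5)=-311, f(6)=856, f(7)=1789, f(8)=-779, f(9)=-6146, f(10)=-3809, f(11)=14629, f(12)=26056, f(13)=-17831, f(14)=-95999; answer -95999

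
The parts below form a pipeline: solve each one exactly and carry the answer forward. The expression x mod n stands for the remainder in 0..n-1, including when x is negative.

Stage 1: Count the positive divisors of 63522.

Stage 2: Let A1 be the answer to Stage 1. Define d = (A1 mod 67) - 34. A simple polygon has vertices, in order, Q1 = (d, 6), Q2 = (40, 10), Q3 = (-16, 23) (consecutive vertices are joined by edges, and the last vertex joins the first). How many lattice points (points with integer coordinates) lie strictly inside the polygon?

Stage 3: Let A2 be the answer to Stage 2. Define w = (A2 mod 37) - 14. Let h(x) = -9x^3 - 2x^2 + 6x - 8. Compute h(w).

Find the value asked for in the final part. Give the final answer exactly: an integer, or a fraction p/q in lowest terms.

-62347

Stage 1: 63522 = 2 * 3^2 * 3529; number of divisors = (1+1) * (2+1) * (1+1) = 12; answer 12
Stage 2: A1 = 12; d = -22; cross terms: (-22*10 - 40*6)=-460, (40*23 - -16*10)=1080, (-16*6 - -22*23)=410; twice the area = |1030| = 1030; area = 515; boundary points = 2 + 1 + 1 = 4; strictly interior points = area - boundary/2 + 1 = 514; answer 514
Stage 3: A2 = 514; w = 19; -9*(19)^3 - 2*(19)^2 + 6*(19)^1 - 8 = (-61731) + (-722) + (114) + (-8) = -62347; answer -62347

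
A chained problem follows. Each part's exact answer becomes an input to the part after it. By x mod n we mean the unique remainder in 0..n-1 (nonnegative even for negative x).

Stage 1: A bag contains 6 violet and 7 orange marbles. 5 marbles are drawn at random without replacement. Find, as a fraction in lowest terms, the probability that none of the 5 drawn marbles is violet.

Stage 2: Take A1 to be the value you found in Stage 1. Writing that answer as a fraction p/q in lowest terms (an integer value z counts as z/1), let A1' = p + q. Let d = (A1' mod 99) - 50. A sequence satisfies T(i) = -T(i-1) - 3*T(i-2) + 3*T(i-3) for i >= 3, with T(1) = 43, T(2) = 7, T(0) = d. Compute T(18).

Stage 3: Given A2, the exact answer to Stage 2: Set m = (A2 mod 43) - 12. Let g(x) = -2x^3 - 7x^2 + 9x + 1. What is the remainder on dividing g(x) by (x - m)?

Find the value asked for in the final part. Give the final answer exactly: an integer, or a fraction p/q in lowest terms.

281

Stage 1: total draws C(13,5) = 1287; favorable C(7,5) = 21; P = 7/429; answer 7/429
Stage 2: A1 = 7/429; threaded value p + q = 436; d = -10; T(3) = -1*(7) - 3*(43) + 3*(-10) = -166; iterating: T(3)=-166, T(4)=274, T(5)=245, T(6)=-1565, T(7)=1652, T(8)=3778, T(9)=-13429, T(10)=7051, T(11)=44570, T(12)=-106010, T(13)=-6547, T(14)=458287, T(15)=-756676, T(16)=-637826, T(17)=4282715, T(18)=-4639265; answer -4639265
Stage 3: A2 = -4639265; m = -7; remainder = value at the root: -2*(-7)^3 - 7*(-7)^2 + 9*(-7)^1 + 1 = (686) + (-343) + (-63) + (1) = 281; answer 281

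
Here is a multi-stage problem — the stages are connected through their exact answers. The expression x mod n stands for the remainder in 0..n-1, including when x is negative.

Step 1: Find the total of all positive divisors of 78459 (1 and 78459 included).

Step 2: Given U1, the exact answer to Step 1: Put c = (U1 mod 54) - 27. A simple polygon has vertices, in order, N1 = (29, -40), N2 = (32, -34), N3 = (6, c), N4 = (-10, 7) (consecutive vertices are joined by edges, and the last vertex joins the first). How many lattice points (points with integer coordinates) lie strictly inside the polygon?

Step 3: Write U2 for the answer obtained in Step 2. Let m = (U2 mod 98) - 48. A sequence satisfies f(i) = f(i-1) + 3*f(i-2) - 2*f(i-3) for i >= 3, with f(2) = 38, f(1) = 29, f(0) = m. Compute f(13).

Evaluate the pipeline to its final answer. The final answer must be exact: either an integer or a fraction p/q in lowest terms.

70983

Step 1: 78459 = 3 * 26153; sigma = (1 + 3) * (1 + 26153) = 4 * 26154 = 104616; answer 104616
Step 2: U1 = 104616; c = -9; cross terms: (29*-34 - 32*-40)=294, (32*-9 - 6*-34)=-84, (6*7 - -10*-9)=-48, (-10*-40 - 29*7)=197; twice the area = |359| = 359; area = 359/2; boundary points = 3 + 1 + 16 + 1 = 21; strictly interior points = area - boundary/2 + 1 = 170; answer 170
Step 3: U2 = 170; m = 24; f(3) = 1*(38) + 3*(29) - 2*(24) = 77; iterating: f(3)=77, f(4)=133, f(5)=288, f(6)=533, f(7)=1131, f(8)=2154, f(9)=4481, f(10)=8681, f(11)=17816, f(12)=34897, f(13)=70983; answer 70983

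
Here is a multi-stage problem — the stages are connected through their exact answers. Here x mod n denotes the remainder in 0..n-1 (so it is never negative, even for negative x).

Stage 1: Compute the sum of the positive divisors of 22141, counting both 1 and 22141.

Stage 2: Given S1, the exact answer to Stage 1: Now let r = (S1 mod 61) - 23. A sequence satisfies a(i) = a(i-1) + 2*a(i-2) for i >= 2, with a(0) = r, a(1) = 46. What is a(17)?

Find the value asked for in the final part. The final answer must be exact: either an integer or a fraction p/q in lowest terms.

3538936

Stage 1: 22141 = 7 * 3163; sigma = (1 + 7) * (1 + 3163) = 8 * 3164 = 25312; answer 25312
Stage 2: S1 = 25312; r = 35; a(2) = 1*(46) + 2*(35) = 116; iterating: a(2)=116, a(3)=208, a(4)=440, a(5)=856, a(6)=1736, a(7)=3448, a(8)=6920, a(9)=13816, a(10)=27656, a(11)=55288, a(12)=110600, a(13)=221176, a(14)=442376, a(15)=884728, a(16)=1769480, a(17)=3538936; answer 3538936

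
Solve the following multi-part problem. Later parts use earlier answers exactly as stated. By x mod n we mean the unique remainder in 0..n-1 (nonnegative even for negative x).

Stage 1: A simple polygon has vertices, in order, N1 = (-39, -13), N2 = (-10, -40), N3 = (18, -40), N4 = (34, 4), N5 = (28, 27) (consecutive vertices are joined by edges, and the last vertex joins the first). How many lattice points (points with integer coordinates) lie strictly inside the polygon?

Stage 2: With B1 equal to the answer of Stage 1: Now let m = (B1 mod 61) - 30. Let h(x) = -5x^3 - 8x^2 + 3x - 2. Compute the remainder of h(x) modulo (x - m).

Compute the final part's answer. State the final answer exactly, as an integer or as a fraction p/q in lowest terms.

-3050

Stage 1: cross terms: (-39*-40 - -10*-13)=1430, (-10*-40 - 18*-40)=1120, (18*4 - 34*-40)=1432, (34*27 - 28*4)=806, (28*-13 - -39*27)=689; twice the area = |5477| = 5477; area = 5477/2; boundary points = 1 + 28 + 4 + 1 + 1 = 35; strictly interior points = area - boundary/2 + 1 = 2722; answer 2722
Stage 2: B1 = 2722; m = 8; remainder = value at the root: -5*(8)^3 - 8*(8)^2 + 3*(8)^1 - 2 = (-2560) + (-512) + (24) + (-2) = -3050; answer -3050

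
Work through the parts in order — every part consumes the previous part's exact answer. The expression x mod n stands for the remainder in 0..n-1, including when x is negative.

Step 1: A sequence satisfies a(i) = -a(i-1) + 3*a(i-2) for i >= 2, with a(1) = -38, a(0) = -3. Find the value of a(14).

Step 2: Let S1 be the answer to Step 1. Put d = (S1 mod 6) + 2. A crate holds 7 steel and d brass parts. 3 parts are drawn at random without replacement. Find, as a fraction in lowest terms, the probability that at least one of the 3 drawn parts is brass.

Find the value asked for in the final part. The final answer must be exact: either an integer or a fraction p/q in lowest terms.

47/52

Step 1: a(2) = -1*(-38) + 3*(-3) = 29; iterating: a(2)=29, a(3)=-143, a(4)=230, a(5)=-659, a(6)=1349, a(7)=-3326, a(8)=7373, a(9)=-17351, a(10)=39470, a(11)=-91523, a(12)=209933, a(13)=-484502, a(14)=1114301; answer 1114301
Step 2: S1 = 1114301; d = 7; total draws C(14,3) = 364; complement C(7,3) = 35; favorable 364 - 35 = 329; P = 47/52; answer 47/52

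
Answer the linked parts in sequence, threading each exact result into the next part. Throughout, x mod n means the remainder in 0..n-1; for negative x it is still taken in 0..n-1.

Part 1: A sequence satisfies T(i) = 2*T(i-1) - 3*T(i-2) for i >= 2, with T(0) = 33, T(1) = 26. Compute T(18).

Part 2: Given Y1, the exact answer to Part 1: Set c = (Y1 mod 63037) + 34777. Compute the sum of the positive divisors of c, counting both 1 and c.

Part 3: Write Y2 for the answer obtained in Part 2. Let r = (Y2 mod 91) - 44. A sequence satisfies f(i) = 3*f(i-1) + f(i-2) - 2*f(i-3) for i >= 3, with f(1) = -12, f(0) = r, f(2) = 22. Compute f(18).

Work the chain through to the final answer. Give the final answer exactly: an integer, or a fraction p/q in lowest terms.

Part 1: T(2) = 2*(26) - 3*(33) = -47; iterating: T(2)=-47, T(3)=-172, T(4)=-203, T(5)=110, T(6)=829, T(7)=1328, T(8)=169, T(9)=-3646, T(10)=-7799, T(11)=-4660, T(12)=14077, T(13)=42134, T(14)=42037, T(15)=-42328, T(16)=-210767, T(17)=-294550, T(18)=43201; answer 43201
Part 2: Y1 = 43201; c = 77978; 77978 = 2 * 127 * 307; sigma = (1 + 2) * (1 + 127) * (1 + 307) = 3 * 128 * 308 = 118272; answer 118272
Part 3: Y2 = 118272; r = 19; f(3) = 3*(22) + 1*(-12) - 2*(19) = 16; iterating: f(3)=16, f(4)=94, f(5)=254, f(6)=824, f(7)=2538, f(8)=7930, f(9)=24680, f(10)=76894, f(11)=239502, f(12)=746040, f(13)=2323834, f(14)=7238538, f(15)=22547368, f(16)=70232974, f(17)=218769214, f(18)=681445880; answer 681445880

681445880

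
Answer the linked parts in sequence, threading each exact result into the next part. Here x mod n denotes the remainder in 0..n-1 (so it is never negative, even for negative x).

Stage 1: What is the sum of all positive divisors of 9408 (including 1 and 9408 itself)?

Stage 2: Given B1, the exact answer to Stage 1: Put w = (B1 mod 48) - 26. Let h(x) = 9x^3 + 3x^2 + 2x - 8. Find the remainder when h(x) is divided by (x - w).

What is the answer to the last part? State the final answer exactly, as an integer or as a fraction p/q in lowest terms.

-24144

Stage 1: 9408 = 2^6 * 3 * 7^2; sigma = (1 + 2 + 4 + 8 + 16 + 32 + 64) * (1 + 3) * (1 + 7 + 49) = 127 * 4 * 57 = 28956; answer 28956
Stage 2: B1 = 28956; w = -14; remainder = value at the root: 9*(-14)^3 + 3*(-14)^2 + 2*(-14)^1 - 8 = (-24696) + (588) + (-28) + (-8) = -24144; answer -24144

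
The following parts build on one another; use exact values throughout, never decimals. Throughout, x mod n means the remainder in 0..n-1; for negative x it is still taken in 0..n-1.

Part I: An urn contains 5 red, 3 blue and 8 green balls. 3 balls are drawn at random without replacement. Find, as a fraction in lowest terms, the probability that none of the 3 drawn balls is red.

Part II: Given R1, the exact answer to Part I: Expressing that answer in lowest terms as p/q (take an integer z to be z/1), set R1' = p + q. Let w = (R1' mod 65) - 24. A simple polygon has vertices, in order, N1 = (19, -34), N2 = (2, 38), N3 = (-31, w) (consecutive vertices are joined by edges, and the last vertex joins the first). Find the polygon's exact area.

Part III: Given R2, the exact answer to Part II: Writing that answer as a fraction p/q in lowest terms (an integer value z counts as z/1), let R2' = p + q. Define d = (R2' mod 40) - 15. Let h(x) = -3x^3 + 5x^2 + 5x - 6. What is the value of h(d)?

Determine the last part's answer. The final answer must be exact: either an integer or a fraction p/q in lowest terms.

Part I: total draws C(16,3) = 560; favorable C(11,3) = 165; P = 33/112; answer 33/112
Part II: R1 = 33/112; threaded value p + q = 145; w = -9; cross terms: (19*38 - 2*-34)=790, (2*-9 - -31*38)=1160, (-31*-34 - 19*-9)=1225; twice the area = |3175| = 3175; area = 3175/2; answer 3175/2
Part III: R2 = 3175/2; threaded value p + q = 3177; d = 2; -3*(2)^3 + 5*(2)^2 + 5*(2)^1 - 6 = (-24) + (20) + (10) + (-6) = 0; answer 0

0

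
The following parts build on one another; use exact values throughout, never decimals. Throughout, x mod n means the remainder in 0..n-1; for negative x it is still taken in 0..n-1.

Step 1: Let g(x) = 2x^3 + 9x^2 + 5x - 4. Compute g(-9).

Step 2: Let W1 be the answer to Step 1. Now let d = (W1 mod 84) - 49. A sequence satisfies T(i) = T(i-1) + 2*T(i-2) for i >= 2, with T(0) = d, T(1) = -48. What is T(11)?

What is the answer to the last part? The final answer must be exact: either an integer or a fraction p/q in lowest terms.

-23918

Step 1: 2*(-9)^3 + 9*(-9)^2 + 5*(-9)^1 - 4 = (-1458) + (729) + (-45) + (-4) = -778; answer -778
Step 2: W1 = -778; d = 13; T(2) = 1*(-48) + 2*(13) = -22; iterating: T(2)=-22, T(3)=-118, T(4)=-162, T(5)=-398, T(6)=-722, T(7)=-1518, T(8)=-2962, T(9)=-5998, T(10)=-11922, T(11)=-23918; answer -23918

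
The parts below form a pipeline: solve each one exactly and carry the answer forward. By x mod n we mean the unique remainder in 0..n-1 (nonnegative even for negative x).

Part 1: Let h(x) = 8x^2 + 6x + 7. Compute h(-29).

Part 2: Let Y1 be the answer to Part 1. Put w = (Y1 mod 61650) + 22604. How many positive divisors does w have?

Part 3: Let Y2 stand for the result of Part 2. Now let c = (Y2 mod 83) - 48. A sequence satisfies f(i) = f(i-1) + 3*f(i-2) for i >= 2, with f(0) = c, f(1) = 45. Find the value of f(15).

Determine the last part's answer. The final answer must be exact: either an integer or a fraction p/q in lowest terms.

-533460

Part 1: 8*(-29)^2 + 6*(-29)^1 + 7 = (6728) + (-174) + (7) = 6561; answer 6561
Part 2: Y1 = 6561; w = 29165; 29165 = 5 * 19 * 307; number of divisors = (1+1) * (1+1) * (1+1) = 8; answer 8
Part 3: Y2 = 8; c = -40; f(2) = 1*(45) + 3*(-40) = -75; iterating: f(2)=-75, f(3)=60, f(4)=-165, f(5)=15, f(6)=-480, f(7)=-435, f(8)=-1875, f(9)=-3180, f(10)=-8805, f(11)=-18345, f(12)=-44760, f(13)=-99795, f(14)=-234075, f(15)=-533460; answer -533460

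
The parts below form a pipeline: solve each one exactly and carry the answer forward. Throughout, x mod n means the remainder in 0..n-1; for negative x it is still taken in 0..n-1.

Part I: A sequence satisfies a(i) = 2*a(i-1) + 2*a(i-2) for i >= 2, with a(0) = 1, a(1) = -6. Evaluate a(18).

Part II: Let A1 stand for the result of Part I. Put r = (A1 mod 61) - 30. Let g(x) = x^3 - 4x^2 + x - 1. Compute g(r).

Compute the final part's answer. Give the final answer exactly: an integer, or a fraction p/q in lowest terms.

Part I: a(2) = 2*(-6) + 2*(1) = -10; iterating: a(2)=-10, a(3)=-32, a(4)=-84, a(5)=-232, a(6)=-632, a(7)=-1728, a(8)=-4720, a(9)=-12896, a(10)=-35232, a(11)=-96256, a(12)=-262976, a(13)=-718464, a(14)=-1962880, a(15)=-5362688, a(16)=-14651136, a(17)=-40027648, a(18)=-109357568; answer -109357568
Part II: A1 = -109357568; r = 30; 1*(30)^3 - 4*(30)^2 + 1*(30)^1 - 1 = (27000) + (-3600) + (30) + (-1) = 23429; answer 23429

23429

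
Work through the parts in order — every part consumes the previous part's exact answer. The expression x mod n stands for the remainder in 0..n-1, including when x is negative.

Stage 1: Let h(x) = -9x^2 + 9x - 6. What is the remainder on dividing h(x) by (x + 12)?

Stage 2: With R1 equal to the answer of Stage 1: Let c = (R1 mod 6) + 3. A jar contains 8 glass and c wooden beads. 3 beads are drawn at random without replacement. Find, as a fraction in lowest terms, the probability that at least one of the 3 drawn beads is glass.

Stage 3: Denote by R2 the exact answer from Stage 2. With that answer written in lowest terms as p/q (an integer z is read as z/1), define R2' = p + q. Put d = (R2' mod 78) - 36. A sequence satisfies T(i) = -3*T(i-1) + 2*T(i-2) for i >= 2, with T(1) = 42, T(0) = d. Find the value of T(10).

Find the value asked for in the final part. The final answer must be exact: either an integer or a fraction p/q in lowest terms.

-4194968

Stage 1: remainder = value at the root: -9*(-12)^2 + 9*(-12)^1 - 6 = (-1296) + (-108) + (-6) = -1410; answer -1410
Stage 2: R1 = -1410; c = 3; total draws C(11,3) = 165; complement C(3,3) = 1; favorable 165 - 1 = 164; P = 164/165; answer 164/165
Stage 3: R2 = 164/165; threaded value p + q = 329; d = -19; T(2) = -3*(42) + 2*(-19) = -164; iterating: T(2)=-164, T(3)=576, T(4)=-2056, T(5)=7320, T(6)=-26072, T(7)=92856, T(8)=-330712, T(9)=1177848, T(10)=-4194968; answer -4194968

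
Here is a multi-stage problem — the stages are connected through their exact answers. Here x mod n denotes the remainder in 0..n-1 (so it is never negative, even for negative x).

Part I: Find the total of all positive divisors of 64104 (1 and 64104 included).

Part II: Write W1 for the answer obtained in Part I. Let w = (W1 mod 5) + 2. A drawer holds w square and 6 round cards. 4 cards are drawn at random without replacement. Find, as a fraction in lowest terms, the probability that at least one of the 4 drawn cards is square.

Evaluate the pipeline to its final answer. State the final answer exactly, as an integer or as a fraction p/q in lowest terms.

11/14

Part I: 64104 = 2^3 * 3 * 2671; sigma = (1 + 2 + 4 + 8) * (1 + 3) * (1 + 2671) = 15 * 4 * 2672 = 160320; answer 160320
Part II: W1 = 160320; w = 2; total draws C(8,4) = 70; complement C(6,4) = 15; favorable 70 - 15 = 55; P = 11/14; answer 11/14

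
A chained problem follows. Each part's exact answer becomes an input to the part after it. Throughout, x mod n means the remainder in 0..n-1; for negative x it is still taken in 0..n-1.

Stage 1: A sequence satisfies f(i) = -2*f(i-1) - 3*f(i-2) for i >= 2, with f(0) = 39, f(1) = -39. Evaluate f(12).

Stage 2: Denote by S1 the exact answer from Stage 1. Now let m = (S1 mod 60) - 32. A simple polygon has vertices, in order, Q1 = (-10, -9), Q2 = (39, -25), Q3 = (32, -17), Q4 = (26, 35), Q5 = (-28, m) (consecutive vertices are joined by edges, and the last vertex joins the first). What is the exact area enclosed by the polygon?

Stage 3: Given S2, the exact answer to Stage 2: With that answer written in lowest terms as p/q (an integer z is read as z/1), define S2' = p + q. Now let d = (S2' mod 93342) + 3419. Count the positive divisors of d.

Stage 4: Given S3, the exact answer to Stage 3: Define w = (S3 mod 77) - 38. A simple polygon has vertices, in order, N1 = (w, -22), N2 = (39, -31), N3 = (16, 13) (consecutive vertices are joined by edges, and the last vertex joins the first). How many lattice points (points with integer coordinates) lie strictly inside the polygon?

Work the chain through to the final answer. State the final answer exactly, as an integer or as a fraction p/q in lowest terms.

1413

Stage 1: f(2) = -2*(-39) - 3*(39) = -39; iterating: f(2)=-39, f(3)=195, f(4)=-273, f(5)=-39, f(6)=897, f(7)=-1677, f(8)=663, f(9)=3705, f(10)=-9399, f(11)=7683, f(12)=12831; answer 12831
Stage 2: S1 = 12831; m = 19; cross terms: (-10*-25 - 39*-9)=601, (39*-17 - 32*-25)=137, (32*35 - 26*-17)=1562, (26*19 - -28*35)=1474, (-28*-9 - -10*19)=442; twice the area = |4216| = 4216; area = 2108; answer 2108
Stage 3: S2 = 2108; threaded value p + q = 2109; d = 5528; 5528 = 2^3 * 691; number of divisors = (3+1) * (1+1) = 8; answer 8
Stage 4: S3 = 8; w = -30; cross terms: (-30*-31 - 39*-22)=1788, (39*13 - 16*-31)=1003, (16*-22 - -30*13)=38; twice the area = |2829| = 2829; area = 2829/2; boundary points = 3 + 1 + 1 = 5; strictly interior points = area - boundary/2 + 1 = 1413; answer 1413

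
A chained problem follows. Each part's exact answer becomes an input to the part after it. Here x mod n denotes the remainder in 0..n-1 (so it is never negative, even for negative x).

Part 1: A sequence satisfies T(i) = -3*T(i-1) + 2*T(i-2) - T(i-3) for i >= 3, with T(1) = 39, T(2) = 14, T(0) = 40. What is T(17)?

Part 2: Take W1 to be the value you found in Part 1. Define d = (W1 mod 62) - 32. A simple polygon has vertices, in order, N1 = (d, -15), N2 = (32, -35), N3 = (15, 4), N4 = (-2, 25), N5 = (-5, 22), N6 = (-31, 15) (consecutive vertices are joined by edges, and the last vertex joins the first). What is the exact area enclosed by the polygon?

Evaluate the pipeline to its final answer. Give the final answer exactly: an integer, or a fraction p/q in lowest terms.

3769/2

Part 1: T(3) = -3*(14) + 2*(39) - 1*(40) = -4; iterating: T(3)=-4, T(4)=1, T(5)=-25, T(6)=81, T(7)=-294, T(8)=1069, T(9)=-3876, T(10)=14060, T(11)=-51001, T(12)=184999, T(13)=-671059, T(14)=2434176, T(15)=-8829645, T(16)=32028346, T(17)=-116178504; answer -116178504
Part 2: W1 = -116178504; d = -22; cross terms: (-22*-35 - 32*-15)=1250, (32*4 - 15*-35)=653, (15*25 - -2*4)=383, (-2*22 - -5*25)=81, (-5*15 - -31*22)=607, (-31*-15 - -22*15)=795; twice the area = |3769| = 3769; area = 3769/2; answer 3769/2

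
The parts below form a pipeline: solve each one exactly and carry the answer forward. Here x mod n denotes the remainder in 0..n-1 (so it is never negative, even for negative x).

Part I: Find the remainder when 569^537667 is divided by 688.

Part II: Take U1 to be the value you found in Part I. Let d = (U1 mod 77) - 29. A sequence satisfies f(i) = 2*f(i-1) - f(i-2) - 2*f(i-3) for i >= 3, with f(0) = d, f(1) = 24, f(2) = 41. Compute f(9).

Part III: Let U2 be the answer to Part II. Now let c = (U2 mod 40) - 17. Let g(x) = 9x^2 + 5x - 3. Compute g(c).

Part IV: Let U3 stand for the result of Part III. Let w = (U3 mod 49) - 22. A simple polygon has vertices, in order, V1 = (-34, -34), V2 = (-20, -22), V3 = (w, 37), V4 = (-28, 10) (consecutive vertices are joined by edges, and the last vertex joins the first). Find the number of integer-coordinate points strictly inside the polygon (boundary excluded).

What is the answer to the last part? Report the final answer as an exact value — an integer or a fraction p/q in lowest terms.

Part I: squarings mod 688: 569^1=569, 569^2=401, 569^4=497, 569^8=17, 569^16=289, 569^32=273, 569^64=225, 569^128=401, 569^256=497, 569^512=17, 569^1024=289, 569^2048=273, 569^4096=225, 569^8192=401, 569^16384=497, 569^32768=17, 569^65536=289, 569^131072=273, 569^262144=225, 569^524288=401; 569^537667 = 569^1 * 569^2 * 569^64 * 569^1024 * 569^4096 * 569^8192 * 569^524288 = 153 (mod 688); answer 153
Part II: U1 = 153; d = 47; f(3) = 2*(41) - 1*(24) - 2*(47) = -36; iterating: f(3)=-36, f(4)=-161, f(5)=-368, f(6)=-503, f(7)=-316, f(8)=607, f(9)=2536; answer 2536
Part III: U2 = 2536; c = -1; 9*(-1)^2 + 5*(-1)^1 - 3 = (9) + (-5) + (-3) = 1; answer 1
Part IV: U3 = 1; w = -21; cross terms: (-34*-22 - -20*-34)=68, (-20*37 - -21*-22)=-1202, (-21*10 - -28*37)=826, (-28*-34 - -34*10)=1292; twice the area = |984| = 984; area = 492; boundary points = 2 + 1 + 1 + 2 = 6; strictly interior points = area - boundary/2 + 1 = 490; answer 490

490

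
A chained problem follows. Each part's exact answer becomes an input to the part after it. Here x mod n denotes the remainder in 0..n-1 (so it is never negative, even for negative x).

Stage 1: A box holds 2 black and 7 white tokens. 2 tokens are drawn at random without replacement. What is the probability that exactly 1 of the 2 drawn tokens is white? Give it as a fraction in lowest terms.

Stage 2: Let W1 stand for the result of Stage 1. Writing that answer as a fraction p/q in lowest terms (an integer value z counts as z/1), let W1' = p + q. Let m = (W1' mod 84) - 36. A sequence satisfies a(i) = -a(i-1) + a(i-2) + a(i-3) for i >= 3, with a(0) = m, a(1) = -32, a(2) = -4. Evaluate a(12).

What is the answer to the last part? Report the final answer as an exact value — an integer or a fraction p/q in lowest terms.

31

Stage 1: total draws C(9,2) = 36; favorable C(7,1)*C(2,1) = 14; P = 7/18; answer 7/18
Stage 2: W1 = 7/18; threaded value p + q = 25; m = -11; a(3) = -1*(-4) + 1*(-32) + 1*(-11) = -39; iterating: a(3)=-39, a(4)=3, a(5)=-46, a(6)=10, a(7)=-53, a(8)=17, a(9)=-60, a(10)=24, a(11)=-67, a(12)=31; answer 31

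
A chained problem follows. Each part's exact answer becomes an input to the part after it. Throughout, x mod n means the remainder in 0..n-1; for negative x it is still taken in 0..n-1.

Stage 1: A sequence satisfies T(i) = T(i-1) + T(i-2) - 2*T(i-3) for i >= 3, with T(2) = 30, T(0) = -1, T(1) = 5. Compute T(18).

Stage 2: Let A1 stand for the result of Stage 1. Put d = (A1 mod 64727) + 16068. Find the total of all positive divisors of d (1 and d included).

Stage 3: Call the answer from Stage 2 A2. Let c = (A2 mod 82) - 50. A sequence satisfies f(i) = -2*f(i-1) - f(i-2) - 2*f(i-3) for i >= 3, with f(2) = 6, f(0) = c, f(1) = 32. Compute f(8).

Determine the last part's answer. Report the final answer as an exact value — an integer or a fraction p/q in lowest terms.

Stage 1: T(3) = 1*(30) + 1*(5) - 2*(-1) = 37; iterating: T(3)=37, T(4)=57, T(5)=34, T(6)=17, T(7)=-63, T(8)=-114, T(9)=-211, T(10)=-199, T(11)=-182, T(12)=41, T(13)=257, T(14)=662, T(15)=837, T(16)=985, T(17)=498, T(18)=-191; answer -191
Stage 2: A1 = -191; d = 80604; 80604 = 2^2 * 3^2 * 2239; sigma = (1 + 2 + 4) * (1 + 3 + 9) * (1 + 2239) = 7 * 13 * 2240 = 203840; answer 203840
Stage 3: A2 = 203840; c = 20; f(3) = -2*(6) - 1*(32) - 2*(20) = -84; iterating: f(3)=-84, f(4)=98, f(5)=-124, f(6)=318, f(7)=-708, f(8)=1346; answer 1346

1346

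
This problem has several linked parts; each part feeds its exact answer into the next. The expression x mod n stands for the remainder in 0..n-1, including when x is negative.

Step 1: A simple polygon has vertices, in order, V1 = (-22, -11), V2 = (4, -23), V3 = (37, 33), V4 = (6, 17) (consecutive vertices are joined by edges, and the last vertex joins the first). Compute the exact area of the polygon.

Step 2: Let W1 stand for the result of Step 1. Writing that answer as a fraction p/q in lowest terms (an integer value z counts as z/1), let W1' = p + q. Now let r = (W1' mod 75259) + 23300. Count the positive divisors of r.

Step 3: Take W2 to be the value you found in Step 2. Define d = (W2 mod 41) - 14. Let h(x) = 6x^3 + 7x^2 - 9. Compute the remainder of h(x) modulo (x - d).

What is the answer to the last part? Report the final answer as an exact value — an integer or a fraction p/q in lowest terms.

-5309

Step 1: cross terms: (-22*-23 - 4*-11)=550, (4*33 - 37*-23)=983, (37*17 - 6*33)=431, (6*-11 - -22*17)=308; twice the area = |2272| = 2272; area = 1136; answer 1136
Step 2: W1 = 1136; threaded value p + q = 1137; r = 24437; 24437 = 7 * 3491; number of divisors = (1+1) * (1+1) = 4; answer 4
Step 3: W2 = 4; d = -10; remainder = value at the root: 6*(-10)^3 + 7*(-10)^2 - 9 = (-6000) + (700) + (-9) = -5309; answer -5309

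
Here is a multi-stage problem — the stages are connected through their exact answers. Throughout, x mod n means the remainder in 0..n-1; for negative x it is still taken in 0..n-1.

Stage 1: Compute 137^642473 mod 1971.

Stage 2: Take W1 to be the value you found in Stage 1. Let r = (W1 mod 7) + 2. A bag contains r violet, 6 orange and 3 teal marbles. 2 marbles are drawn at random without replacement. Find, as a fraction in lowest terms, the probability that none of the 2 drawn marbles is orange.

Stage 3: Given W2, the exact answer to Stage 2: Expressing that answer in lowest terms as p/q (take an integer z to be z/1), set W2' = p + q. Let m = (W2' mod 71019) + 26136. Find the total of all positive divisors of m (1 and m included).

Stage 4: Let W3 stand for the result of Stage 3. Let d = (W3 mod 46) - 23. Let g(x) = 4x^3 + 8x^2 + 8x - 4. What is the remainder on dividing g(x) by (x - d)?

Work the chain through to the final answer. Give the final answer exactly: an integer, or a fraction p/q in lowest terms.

-1040

Stage 1: squarings mod 1971: 137^1=137, 137^2=1030, 137^4=502, 137^8=1687, 137^16=1816, 137^32=373, 137^64=1159, 137^128=1030, 137^256=502, 137^512=1687, 137^1024=1816, 137^2048=373, 137^4096=1159, 137^8192=1030, 137^16384=502, 137^32768=1687, 137^65536=1816, 137^131072=373, 137^262144=1159, 137^524288=1030; 137^642473 = 137^1 * 137^8 * 137^32 * 137^128 * 137^256 * 137^1024 * 137^2048 * 137^16384 * 137^32768 * 137^65536 * 137^524288 = 446 (mod 1971); answer 446
Stage 2: W1 = 446; r = 7; total draws C(16,2) = 120; favorable C(10,2) = 45; P = 3/8; answer 3/8
Stage 3: W2 = 3/8; threaded value p + q = 11; m = 26147; 26147 = 11 * 2377; sigma = (1 + 11) * (1 + 2377) = 12 * 2378 = 28536; answer 28536
Stage 4: W3 = 28536; d = -7; remainder = value at the root: 4*(-7)^3 + 8*(-7)^2 + 8*(-7)^1 - 4 = (-1372) + (392) + (-56) + (-4) = -1040; answer -1040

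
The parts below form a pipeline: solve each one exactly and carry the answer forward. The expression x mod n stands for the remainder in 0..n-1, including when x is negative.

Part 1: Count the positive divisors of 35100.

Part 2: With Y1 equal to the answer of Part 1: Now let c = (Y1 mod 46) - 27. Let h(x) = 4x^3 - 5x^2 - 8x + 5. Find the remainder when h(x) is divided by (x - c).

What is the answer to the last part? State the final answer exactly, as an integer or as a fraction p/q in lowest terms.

Part 1: 35100 = 2^2 * 3^3 * 5^2 * 13; number of divisors = (2+1) * (3+1) * (2+1) * (1+1) = 72; answer 72
Part 2: Y1 = 72; c = -1; remainder = value at the root: 4*(-1)^3 - 5*(-1)^2 - 8*(-1)^1 + 5 = (-4) + (-5) + (8) + (5) = 4; answer 4

4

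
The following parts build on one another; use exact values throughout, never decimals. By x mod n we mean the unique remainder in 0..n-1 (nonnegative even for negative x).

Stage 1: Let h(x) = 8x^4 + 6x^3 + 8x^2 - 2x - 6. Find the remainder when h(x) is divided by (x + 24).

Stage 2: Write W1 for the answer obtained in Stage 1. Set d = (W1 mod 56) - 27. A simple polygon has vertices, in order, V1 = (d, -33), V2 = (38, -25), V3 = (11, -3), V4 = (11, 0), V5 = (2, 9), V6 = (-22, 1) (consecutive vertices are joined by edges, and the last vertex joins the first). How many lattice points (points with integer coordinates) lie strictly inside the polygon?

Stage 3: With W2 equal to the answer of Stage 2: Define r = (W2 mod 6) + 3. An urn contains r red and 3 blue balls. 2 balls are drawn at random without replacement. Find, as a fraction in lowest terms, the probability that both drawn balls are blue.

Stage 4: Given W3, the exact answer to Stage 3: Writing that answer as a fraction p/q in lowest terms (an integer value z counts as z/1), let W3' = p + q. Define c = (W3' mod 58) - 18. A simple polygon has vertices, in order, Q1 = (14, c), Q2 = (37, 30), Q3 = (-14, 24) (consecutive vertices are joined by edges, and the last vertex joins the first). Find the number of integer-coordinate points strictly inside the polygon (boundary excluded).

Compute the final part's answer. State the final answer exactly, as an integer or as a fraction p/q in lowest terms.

Stage 1: remainder = value at the root: 8*(-24)^4 + 6*(-24)^3 + 8*(-24)^2 - 2*(-24)^1 - 6 = (2654208) + (-82944) + (4608) + (48) + (-6) = 2575914; answer 2575914
Stage 2: W1 = 2575914; d = -1; cross terms: (-1*-25 - 38*-33)=1279, (38*-3 - 11*-25)=161, (11*0 - 11*-3)=33, (11*9 - 2*0)=99, (2*1 - -22*9)=200, (-22*-33 - -1*1)=727; twice the area = |2499| = 2499; area = 2499/2; boundary points = 1 + 1 + 3 + 9 + 8 + 1 = 23; strictly interior points = area - boundary/2 + 1 = 1239; answer 1239
Stage 3: W2 = 1239; r = 6; total draws C(9,2) = 36; favorable C(3,2) = 3; P = 1/12; answer 1/12
Stage 4: W3 = 1/12; threaded value p + q = 13; c = -5; cross terms: (14*30 - 37*-5)=605, (37*24 - -14*30)=1308, (-14*-5 - 14*24)=-266; twice the area = |1647| = 1647; area = 1647/2; boundary points = 1 + 3 + 1 = 5; strictly interior points = area - boundary/2 + 1 = 822; answer 822

822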